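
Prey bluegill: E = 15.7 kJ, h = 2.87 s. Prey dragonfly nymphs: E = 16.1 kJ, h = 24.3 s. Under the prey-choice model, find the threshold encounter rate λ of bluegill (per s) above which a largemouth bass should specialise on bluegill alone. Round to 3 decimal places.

0.048 per s

Drop dragonfly nymphs once their profitability E₂/h₂ falls below the rate achievable on bluegill alone: E₂/h₂ = λE₁/(1 + λh₁).
Solve for λ: λE₁h₂ = E₂(1 + λh₁) → λ(E₁h₂ − E₂h₁) = E₂ → λ = E₂/(E₁h₂ − E₂h₁).
λ = 16.1/(15.7×24.3 − 16.1×2.87) = 16.1/335.3 = 0.04802 per s.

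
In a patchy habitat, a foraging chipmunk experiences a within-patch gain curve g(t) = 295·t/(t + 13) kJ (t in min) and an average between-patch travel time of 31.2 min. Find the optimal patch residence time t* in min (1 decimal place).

Maximise g(t)/(T+t): set derivative to zero → g'(t)(T+t) = g(t).
g'(t) = 295·13/(t + 13)². Setting 295·13/(t+13)² = 295t/[(t+13)(31.2+t)] gives 13(31.2+t) = t(t+13), so t² = 13×31.2 = 405.6.
t* = √405.6 = 20.14 min.

20.1 min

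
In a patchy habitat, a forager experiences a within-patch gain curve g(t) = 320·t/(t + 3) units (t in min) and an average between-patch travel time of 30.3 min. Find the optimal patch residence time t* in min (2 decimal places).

9.53 min

By the marginal value theorem, leave when the instantaneous gain rate g'(t) equals the habitat-wide average g(t)/(T + t).
g'(t) = 320·3/(t + 3)². Setting 320·3/(t+3)² = 320t/[(t+3)(30.3+t)] gives 3(30.3+t) = t(t+3), so t² = 3×30.3 = 90.9.
t* = √90.9 = 9.534 min.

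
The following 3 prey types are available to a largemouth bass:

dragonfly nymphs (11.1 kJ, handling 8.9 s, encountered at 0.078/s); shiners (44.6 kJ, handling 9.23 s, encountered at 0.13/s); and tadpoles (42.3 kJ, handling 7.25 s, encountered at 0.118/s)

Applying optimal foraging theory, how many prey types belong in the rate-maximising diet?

Profitabilities (E/h, kJ/s): tadpoles 5.83, shiners 4.83, dragonfly nymphs 1.25. Add prey in this order while the next type's profitability exceeds the intake rate on those already taken.
Rate on top 1: 2.69. shiners: 4.83 > 2.69 → include.
Rate on top 2: 3.531. dragonfly nymphs: 1.25 < 3.531 → exclude; stop.
Optimal diet: tadpoles, shiners — 2 of 3 types.

2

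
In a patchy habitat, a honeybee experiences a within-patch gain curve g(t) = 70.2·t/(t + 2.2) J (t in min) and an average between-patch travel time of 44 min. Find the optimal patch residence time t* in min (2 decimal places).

By the marginal value theorem, leave when the instantaneous gain rate g'(t) equals the habitat-wide average g(t)/(T + t).
g'(t) = 70.2·2.2/(t + 2.2)². Setting 70.2·2.2/(t+2.2)² = 70.2t/[(t+2.2)(44+t)] gives 2.2(44+t) = t(t+2.2), so t² = 2.2×44 = 96.8.
t* = √96.8 = 9.839 min.

9.84 min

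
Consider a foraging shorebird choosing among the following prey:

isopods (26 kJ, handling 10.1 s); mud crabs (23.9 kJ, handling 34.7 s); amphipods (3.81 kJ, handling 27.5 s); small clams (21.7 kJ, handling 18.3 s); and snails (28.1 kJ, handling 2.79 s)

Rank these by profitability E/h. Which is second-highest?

isopods

Profitability E/h (kJ/s): isopods = 26/10.1 = 2.57, mud crabs = 23.9/34.7 = 0.689, amphipods = 3.81/27.5 = 0.139, small clams = 21.7/18.3 = 1.19, snails = 28.1/2.79 = 10.1.
Ranked: snails > isopods > small clams > mud crabs > amphipods.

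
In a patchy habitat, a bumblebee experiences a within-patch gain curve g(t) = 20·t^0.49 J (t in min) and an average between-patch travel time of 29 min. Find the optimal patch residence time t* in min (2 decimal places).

Maximise g(t)/(T+t): set derivative to zero → g'(t)(T+t) = g(t).
g'(t) = 0.49·20·t^-0.51. Setting 0.49·20·t^-0.51 = 20·t^0.49/(29+t) gives 0.49(29+t) = t, so 0.51·t = 0.49×29.
t* = 0.49×29/0.51 = 27.86 min.

27.86 min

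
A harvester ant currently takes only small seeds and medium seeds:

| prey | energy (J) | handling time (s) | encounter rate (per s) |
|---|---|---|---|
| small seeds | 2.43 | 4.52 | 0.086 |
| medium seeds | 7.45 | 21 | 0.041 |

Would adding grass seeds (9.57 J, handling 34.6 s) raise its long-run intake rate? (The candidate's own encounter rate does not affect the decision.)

On small seeds and medium seeds alone, R = ΣλE/(1+Σλh) = 0.5144/2.25 = 0.2287 J/s.
Profitability of grass seeds: 9.57/34.6 = 0.2766 J/s.
Since 0.2766 > R, including grass seeds increases the long-run rate.

Yes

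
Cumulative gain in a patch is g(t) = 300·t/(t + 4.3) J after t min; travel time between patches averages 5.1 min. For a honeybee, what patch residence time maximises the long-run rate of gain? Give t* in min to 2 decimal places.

Maximise g(t)/(T+t): set derivative to zero → g'(t)(T+t) = g(t).
g'(t) = 300·4.3/(t + 4.3)². Setting 300·4.3/(t+4.3)² = 300t/[(t+4.3)(5.1+t)] gives 4.3(5.1+t) = t(t+4.3), so t² = 4.3×5.1 = 21.93.
t* = √21.93 = 4.683 min.

4.68 min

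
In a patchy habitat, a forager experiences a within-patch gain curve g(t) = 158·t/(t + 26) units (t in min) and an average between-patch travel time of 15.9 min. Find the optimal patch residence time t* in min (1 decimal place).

20.3 min

Maximise g(t)/(T+t): set derivative to zero → g'(t)(T+t) = g(t).
g'(t) = 158·26/(t + 26)². Setting 158·26/(t+26)² = 158t/[(t+26)(15.9+t)] gives 26(15.9+t) = t(t+26), so t² = 26×15.9 = 413.4.
t* = √413.4 = 20.33 min.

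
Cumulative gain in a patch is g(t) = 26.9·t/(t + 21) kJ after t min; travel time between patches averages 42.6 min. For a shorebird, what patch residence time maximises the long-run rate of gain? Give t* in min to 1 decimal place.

By the marginal value theorem, leave when the instantaneous gain rate g'(t) equals the habitat-wide average g(t)/(T + t).
g'(t) = 26.9·21/(t + 21)². Setting 26.9·21/(t+21)² = 26.9t/[(t+21)(42.6+t)] gives 21(42.6+t) = t(t+21), so t² = 21×42.6 = 894.6.
t* = √894.6 = 29.91 min.

29.9 min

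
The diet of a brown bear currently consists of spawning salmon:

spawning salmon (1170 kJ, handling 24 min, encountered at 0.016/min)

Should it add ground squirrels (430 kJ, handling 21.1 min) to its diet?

Yes

Intake rate on the current diet: R = (0.016×1170) / (1 + 0.016×24) = 18.72/1.384 = 13.53 kJ/min.
Profitability of ground squirrels: 430/21.1 = 20.38 kJ/min.
20.38 > 13.53, so adding ground squirrels raises the average — include it.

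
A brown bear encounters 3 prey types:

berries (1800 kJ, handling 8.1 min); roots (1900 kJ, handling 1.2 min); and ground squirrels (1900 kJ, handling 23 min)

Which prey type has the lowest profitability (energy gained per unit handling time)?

In descending order of E/h:
roots: 1900/1.2 = 1.58e+03 kJ/min
berries: 1800/8.1 = 222 kJ/min
ground squirrels: 1900/23 = 82.6 kJ/min

ground squirrels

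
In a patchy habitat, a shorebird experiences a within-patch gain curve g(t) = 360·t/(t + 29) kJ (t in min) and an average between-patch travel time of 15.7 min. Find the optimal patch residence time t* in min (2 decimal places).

21.34 min

By the marginal value theorem, leave when the instantaneous gain rate g'(t) equals the habitat-wide average g(t)/(T + t).
g'(t) = 360·29/(t + 29)². Setting 360·29/(t+29)² = 360t/[(t+29)(15.7+t)] gives 29(15.7+t) = t(t+29), so t² = 29×15.7 = 455.3.
t* = √455.3 = 21.34 min.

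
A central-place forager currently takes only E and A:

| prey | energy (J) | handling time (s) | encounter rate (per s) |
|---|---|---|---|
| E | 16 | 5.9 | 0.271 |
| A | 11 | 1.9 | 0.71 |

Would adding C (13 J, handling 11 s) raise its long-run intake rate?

Current rate: (0.271×16 + 0.71×11)/(1 + 0.271×5.9 + 0.71×1.9) = 3.077 J/s.
Profitability of C: 13/11 = 1.182 J/s.
Since 1.182 < R, time spent handling C is better spent searching.

No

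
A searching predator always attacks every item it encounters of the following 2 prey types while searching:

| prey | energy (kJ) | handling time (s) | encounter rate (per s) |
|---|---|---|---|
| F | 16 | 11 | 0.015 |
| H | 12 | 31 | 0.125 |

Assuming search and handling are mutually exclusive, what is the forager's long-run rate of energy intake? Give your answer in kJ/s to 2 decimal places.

R = Σλ_iE_i / (1 + Σλ_ih_i)
Numerator: 0.015×16 + 0.125×12 = 1.74
Denominator: 1 + 0.015×11 + 0.125×31 = 5.04
R = 1.74/5.04 = 0.3452 kJ/s

0.35 kJ/s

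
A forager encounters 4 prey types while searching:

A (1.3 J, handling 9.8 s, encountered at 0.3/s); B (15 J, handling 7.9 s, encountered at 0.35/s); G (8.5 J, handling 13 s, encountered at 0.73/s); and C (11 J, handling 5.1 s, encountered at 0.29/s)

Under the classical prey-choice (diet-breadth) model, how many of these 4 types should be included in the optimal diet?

Rank by E/h (J/s): C 2.16, B 1.9, G 0.654, A 0.133. Include each in turn until the next type's E/h falls below the running intake rate.
Rate on top 1: 1.287. B: 1.9 > 1.287 → include.
Rate on top 2: 1.609. G: 0.654 < 1.609 → exclude; stop.
Optimal diet: C, B — 2 of 4 types.

2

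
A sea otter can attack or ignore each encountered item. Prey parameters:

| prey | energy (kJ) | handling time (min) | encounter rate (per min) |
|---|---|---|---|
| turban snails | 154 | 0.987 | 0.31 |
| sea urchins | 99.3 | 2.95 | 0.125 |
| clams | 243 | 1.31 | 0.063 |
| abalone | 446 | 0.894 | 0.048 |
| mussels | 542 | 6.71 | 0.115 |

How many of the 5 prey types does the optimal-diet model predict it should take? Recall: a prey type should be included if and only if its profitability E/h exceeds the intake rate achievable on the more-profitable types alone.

4

E/h in descending order: abalone 499, clams 185, turban snails 156, mussels 80.8, sea urchins 33.7 kJ/min. The optimal diet is the largest prefix of this list for which every included type satisfies E_i/h_i > R on the types above it.
Rate on top 1: 20.53. clams: 185 > 20.53 → include.
Rate on top 2: 32.62. turban snails: 156 > 32.62 → include.
Rate on top 3: 59. mussels: 80.8 > 59 → include.
Rate on top 4: 66.63. sea urchins: 33.7 < 66.63 → exclude; stop.
Optimal diet: abalone, clams, turban snails, mussels — 4 of 5 types.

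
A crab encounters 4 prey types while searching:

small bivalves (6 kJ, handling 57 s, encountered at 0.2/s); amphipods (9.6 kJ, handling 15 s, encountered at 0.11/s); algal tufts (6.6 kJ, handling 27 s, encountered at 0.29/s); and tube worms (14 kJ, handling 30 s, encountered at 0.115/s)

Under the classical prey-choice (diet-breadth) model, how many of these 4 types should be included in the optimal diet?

2

E/h in descending order: amphipods 0.64, tube worms 0.467, algal tufts 0.244, small bivalves 0.105 kJ/s. The optimal diet is the largest prefix of this list for which every included type satisfies E_i/h_i > R on the types above it.
Rate on top 1: 0.3985. tube worms: 0.467 > 0.3985 → include.
Rate on top 2: 0.437. algal tufts: 0.244 < 0.437 → exclude; stop.
Optimal diet: amphipods, tube worms — 2 of 4 types.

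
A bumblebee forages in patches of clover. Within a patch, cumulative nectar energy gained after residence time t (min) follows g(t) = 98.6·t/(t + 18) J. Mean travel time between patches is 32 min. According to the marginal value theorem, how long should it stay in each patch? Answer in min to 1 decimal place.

24.0 min

By the marginal value theorem, leave when the instantaneous gain rate g'(t) equals the habitat-wide average g(t)/(T + t).
g'(t) = 98.6·18/(t + 18)². Setting 98.6·18/(t+18)² = 98.6t/[(t+18)(32+t)] gives 18(32+t) = t(t+18), so t² = 18×32 = 576.
t* = √576 = 24 min.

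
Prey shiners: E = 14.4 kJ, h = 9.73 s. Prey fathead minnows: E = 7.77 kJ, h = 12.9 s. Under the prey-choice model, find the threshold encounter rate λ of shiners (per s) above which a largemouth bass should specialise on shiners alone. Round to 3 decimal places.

At the threshold, the rate on shiners alone equals the profitability of fathead minnows: λ·14.4/(1 + λ·9.73) = 7.77/12.9 = 0.6023.
Rearranging, λ(14.4 − 0.6023×9.73) = 0.6023, so λ = 0.6023/8.539 = 0.07054 per s.

0.071 per s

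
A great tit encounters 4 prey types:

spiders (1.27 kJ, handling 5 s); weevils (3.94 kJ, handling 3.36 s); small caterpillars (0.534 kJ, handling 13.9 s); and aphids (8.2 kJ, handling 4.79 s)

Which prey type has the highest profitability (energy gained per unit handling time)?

aphids

Profitability E/h (kJ/s): spiders = 1.27/5 = 0.254, weevils = 3.94/3.36 = 1.17, small caterpillars = 0.534/13.9 = 0.0384, aphids = 8.2/4.79 = 1.71.
Ranked: aphids > weevils > spiders > small caterpillars.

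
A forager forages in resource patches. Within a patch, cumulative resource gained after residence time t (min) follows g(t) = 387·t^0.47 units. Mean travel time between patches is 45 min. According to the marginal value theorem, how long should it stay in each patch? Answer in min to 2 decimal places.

Optimal t* satisfies g'(t*) = g(t*)/(T + t*).
g'(t) = 0.47·387·t^-0.53. Setting 0.47·387·t^-0.53 = 387·t^0.47/(45+t) gives 0.47(45+t) = t, so 0.53·t = 0.47×45.
t* = 0.47×45/0.53 = 39.91 min.

39.91 min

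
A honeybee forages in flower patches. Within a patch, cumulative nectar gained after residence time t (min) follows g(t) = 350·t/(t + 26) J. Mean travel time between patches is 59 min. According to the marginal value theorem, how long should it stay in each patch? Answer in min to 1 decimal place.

By the marginal value theorem, leave when the instantaneous gain rate g'(t) equals the habitat-wide average g(t)/(T + t).
g'(t) = 350·26/(t + 26)². Setting 350·26/(t+26)² = 350t/[(t+26)(59+t)] gives 26(59+t) = t(t+26), so t² = 26×59 = 1534.
t* = √1534 = 39.17 min.

39.2 min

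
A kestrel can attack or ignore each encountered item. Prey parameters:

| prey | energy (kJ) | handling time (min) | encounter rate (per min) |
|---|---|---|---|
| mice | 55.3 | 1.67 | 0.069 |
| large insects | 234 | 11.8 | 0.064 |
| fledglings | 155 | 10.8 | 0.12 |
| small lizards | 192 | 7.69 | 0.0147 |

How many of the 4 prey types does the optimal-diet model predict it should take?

Profitabilities (E/h, kJ/min): mice 33.1, small lizards 25, large insects 19.8, fledglings 14.4. Add prey in this order while the next type's profitability exceeds the intake rate on those already taken.
Rate on top 1: 3.421. small lizards: 25 > 3.421 → include.
Rate on top 2: 5.404. large insects: 19.8 > 5.404 → include.
Rate on top 3: 10.9. fledglings: 14.4 > 10.9 → include.
Optimal diet: mice, small lizards, large insects, fledglings — 4 of 4 types.

4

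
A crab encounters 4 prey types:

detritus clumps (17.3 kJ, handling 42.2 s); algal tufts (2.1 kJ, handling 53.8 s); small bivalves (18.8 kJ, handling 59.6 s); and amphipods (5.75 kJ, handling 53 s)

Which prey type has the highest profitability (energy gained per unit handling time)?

Profitability E/h (kJ/s): detritus clumps = 17.3/42.2 = 0.41, algal tufts = 2.1/53.8 = 0.039, small bivalves = 18.8/59.6 = 0.315, amphipods = 5.75/53 = 0.108.
Ranked: detritus clumps > small bivalves > amphipods > algal tufts.

detritus clumps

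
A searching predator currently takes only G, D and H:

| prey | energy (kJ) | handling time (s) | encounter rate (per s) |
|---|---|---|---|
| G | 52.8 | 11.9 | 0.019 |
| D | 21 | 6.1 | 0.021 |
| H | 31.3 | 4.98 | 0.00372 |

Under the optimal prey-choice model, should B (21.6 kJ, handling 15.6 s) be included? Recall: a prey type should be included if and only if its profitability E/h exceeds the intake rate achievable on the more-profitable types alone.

Intake rate on the current diet: R = (0.019×52.8 + 0.021×21 + 0.00372×31.3) / (1 + 0.019×11.9 + 0.021×6.1 + 0.00372×4.98) = 1.561/1.373 = 1.137 kJ/s.
Profitability of B: 21.6/15.6 = 1.385 kJ/s.
1.385 > 1.137, so adding B raises the average — include it.

Yes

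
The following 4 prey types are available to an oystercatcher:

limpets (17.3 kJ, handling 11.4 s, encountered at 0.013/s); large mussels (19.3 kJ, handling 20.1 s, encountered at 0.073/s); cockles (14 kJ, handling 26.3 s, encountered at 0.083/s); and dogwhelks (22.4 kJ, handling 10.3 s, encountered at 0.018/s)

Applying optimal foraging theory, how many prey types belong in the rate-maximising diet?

3

Rank by E/h (kJ/s): dogwhelks 2.17, limpets 1.52, large mussels 0.96, cockles 0.532. Include each in turn until the next type's E/h falls below the running intake rate.
Rate on top 1: 0.3401. limpets: 1.52 > 0.3401 → include.
Rate on top 2: 0.471. large mussels: 0.96 > 0.471 → include.
Rate on top 3: 0.7273. cockles: 0.532 < 0.7273 → exclude; stop.
Optimal diet: dogwhelks, limpets, large mussels — 3 of 4 types.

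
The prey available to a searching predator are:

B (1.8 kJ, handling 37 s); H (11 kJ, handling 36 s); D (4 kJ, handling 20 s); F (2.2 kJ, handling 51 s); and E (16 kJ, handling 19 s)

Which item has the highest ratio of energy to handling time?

E

In descending order of E/h:
E: 16/19 = 0.842 kJ/s
H: 11/36 = 0.306 kJ/s
D: 4/20 = 0.2 kJ/s
B: 1.8/37 = 0.0486 kJ/s
F: 2.2/51 = 0.0431 kJ/s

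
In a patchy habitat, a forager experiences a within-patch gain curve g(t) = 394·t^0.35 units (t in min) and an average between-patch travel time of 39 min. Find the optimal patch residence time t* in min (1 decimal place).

By the marginal value theorem, leave when the instantaneous gain rate g'(t) equals the habitat-wide average g(t)/(T + t).
g'(t) = 0.35·394·t^-0.65. Setting 0.35·394·t^-0.65 = 394·t^0.35/(39+t) gives 0.35(39+t) = t, so 0.65·t = 0.35×39.
t* = 0.35×39/0.65 = 21 min.

21.0 min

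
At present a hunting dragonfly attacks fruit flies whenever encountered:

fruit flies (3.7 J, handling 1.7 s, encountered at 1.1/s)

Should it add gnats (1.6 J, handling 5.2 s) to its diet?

No

On fruit flies alone, R = ΣλE/(1+Σλh) = 4.07/2.87 = 1.418 J/s.
gnats: E/h = 1.6/5.2 = 0.3077 J/s.
Since 0.3077 < R, time spent handling gnats is better spent searching.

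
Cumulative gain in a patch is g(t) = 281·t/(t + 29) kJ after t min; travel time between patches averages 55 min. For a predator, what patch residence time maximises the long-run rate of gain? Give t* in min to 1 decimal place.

Maximise g(t)/(T+t): set derivative to zero → g'(t)(T+t) = g(t).
g'(t) = 281·29/(t + 29)². Setting 281·29/(t+29)² = 281t/[(t+29)(55+t)] gives 29(55+t) = t(t+29), so t² = 29×55 = 1595.
t* = √1595 = 39.94 min.

39.9 min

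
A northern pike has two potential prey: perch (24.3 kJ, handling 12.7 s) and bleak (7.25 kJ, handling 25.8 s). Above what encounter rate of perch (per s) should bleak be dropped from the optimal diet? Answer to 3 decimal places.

0.014 per s

At the threshold, the rate on perch alone equals the profitability of bleak: λ·24.3/(1 + λ·12.7) = 7.25/25.8 = 0.281.
Rearranging, λ(24.3 − 0.281×12.7) = 0.281, so λ = 0.281/20.73 = 0.01355 per s.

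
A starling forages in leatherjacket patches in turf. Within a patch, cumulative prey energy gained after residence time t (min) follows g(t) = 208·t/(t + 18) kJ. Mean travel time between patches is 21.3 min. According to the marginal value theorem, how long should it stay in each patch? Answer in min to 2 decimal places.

By the marginal value theorem, leave when the instantaneous gain rate g'(t) equals the habitat-wide average g(t)/(T + t).
g'(t) = 208·18/(t + 18)². Setting 208·18/(t+18)² = 208t/[(t+18)(21.3+t)] gives 18(21.3+t) = t(t+18), so t² = 18×21.3 = 383.4.
t* = √383.4 = 19.58 min.

19.58 min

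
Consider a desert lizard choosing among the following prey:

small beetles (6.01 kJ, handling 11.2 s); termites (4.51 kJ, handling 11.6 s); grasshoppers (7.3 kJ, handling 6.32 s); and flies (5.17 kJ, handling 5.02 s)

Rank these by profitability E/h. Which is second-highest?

Profitability E/h (kJ/s): small beetles = 6.01/11.2 = 0.537, termites = 4.51/11.6 = 0.389, grasshoppers = 7.3/6.32 = 1.16, flies = 5.17/5.02 = 1.03.
Ranked: grasshoppers > flies > small beetles > termites.

flies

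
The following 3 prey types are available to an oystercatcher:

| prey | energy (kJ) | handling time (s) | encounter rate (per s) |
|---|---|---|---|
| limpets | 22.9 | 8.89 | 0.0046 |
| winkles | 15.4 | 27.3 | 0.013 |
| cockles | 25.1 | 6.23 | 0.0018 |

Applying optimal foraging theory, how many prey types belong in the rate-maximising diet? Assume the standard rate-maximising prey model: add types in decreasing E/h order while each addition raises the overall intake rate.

E/h in descending order: cockles 4.03, limpets 2.58, winkles 0.564 kJ/s. The optimal diet is the largest prefix of this list for which every included type satisfies E_i/h_i > R on the types above it.
Rate on top 1: 0.04468. limpets: 2.58 > 0.04468 → include.
Rate on top 2: 0.1431. winkles: 0.564 > 0.1431 → include.
Optimal diet: cockles, limpets, winkles — 3 of 3 types.

3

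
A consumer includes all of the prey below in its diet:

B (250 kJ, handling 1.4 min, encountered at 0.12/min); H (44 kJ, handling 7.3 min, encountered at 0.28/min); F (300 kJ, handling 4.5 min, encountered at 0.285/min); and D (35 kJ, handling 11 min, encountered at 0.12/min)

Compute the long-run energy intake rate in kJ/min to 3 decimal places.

R = (0.12×250 + 0.28×44 + 0.285×300 + 0.12×35) / (1 + 0.12×1.4 + 0.28×7.3 + 0.285×4.5 + 0.12×11) = 132/5.814 = 22.71 kJ/min.

22.705 kJ/min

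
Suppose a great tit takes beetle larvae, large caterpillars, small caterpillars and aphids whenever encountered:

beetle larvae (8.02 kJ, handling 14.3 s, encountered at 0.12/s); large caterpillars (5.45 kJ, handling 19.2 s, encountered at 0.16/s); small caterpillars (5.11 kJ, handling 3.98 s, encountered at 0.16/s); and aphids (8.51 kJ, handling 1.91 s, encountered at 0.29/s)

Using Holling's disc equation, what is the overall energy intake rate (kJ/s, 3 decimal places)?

R = Σλ_iE_i / (1 + Σλ_ih_i)
Numerator: 0.12×8.02 + 0.16×5.45 + 0.16×5.11 + 0.29×8.51 = 5.12
Denominator: 1 + 0.12×14.3 + 0.16×19.2 + 0.16×3.98 + 0.29×1.91 = 6.979
R = 5.12/6.979 = 0.7336 kJ/s

0.734 kJ/s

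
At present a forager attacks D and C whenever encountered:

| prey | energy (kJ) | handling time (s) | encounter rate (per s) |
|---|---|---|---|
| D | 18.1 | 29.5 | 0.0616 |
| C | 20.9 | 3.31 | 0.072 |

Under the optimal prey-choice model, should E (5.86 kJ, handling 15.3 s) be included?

Current rate: (0.0616×18.1 + 0.072×20.9)/(1 + 0.0616×29.5 + 0.072×3.31) = 0.8574 kJ/s.
E: E/h = 5.86/15.3 = 0.383 kJ/s.
0.383 < 0.8574, so adding E would lower the average — exclude it.

No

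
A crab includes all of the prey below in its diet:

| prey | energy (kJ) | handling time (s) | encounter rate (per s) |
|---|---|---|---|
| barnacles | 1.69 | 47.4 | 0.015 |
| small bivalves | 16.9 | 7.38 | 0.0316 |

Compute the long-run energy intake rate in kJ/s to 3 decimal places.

0.288 kJ/s

R = (0.015×1.69 + 0.0316×16.9) / (1 + 0.015×47.4 + 0.0316×7.38) = 0.5594/1.944 = 0.2877 kJ/s.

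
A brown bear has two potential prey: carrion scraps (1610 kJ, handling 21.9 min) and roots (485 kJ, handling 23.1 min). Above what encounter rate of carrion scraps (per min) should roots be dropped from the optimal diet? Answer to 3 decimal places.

0.018 per min

At the threshold, the rate on carrion scraps alone equals the profitability of roots: λ·1610/(1 + λ·21.9) = 485/23.1 = 21.
Rearranging, λ(1610 − 21×21.9) = 21, so λ = 21/1150 = 0.01825 per min.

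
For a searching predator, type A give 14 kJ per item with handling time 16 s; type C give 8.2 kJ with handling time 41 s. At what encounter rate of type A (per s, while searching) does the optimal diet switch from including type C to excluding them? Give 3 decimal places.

0.019 per s

The zero-one rule: include type C iff E₂/h₂ > λE₁/(1+λh₁). Equality gives the switch point.
λE₁h₂ = E₂ + λE₂h₁ ⇒ λ = E₂/(E₁h₂ − E₂h₁) = 8.2/(574 − 131.2) = 0.01852 per s.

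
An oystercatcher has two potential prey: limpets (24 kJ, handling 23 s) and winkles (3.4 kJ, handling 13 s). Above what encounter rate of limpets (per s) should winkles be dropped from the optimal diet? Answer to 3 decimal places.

Drop winkles once their profitability E₂/h₂ falls below the rate achievable on limpets alone: E₂/h₂ = λE₁/(1 + λh₁).
Solve for λ: λE₁h₂ = E₂(1 + λh₁) → λ(E₁h₂ − E₂h₁) = E₂ → λ = E₂/(E₁h₂ − E₂h₁).
λ = 3.4/(24×13 − 3.4×23) = 3.4/233.8 = 0.01454 per s.

0.015 per s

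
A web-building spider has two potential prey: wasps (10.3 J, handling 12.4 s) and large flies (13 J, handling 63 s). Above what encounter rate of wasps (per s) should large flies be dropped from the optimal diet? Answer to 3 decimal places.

At the threshold, the rate on wasps alone equals the profitability of large flies: λ·10.3/(1 + λ·12.4) = 13/63 = 0.2063.
Rearranging, λ(10.3 − 0.2063×12.4) = 0.2063, so λ = 0.2063/7.741 = 0.02666 per s.

0.027 per s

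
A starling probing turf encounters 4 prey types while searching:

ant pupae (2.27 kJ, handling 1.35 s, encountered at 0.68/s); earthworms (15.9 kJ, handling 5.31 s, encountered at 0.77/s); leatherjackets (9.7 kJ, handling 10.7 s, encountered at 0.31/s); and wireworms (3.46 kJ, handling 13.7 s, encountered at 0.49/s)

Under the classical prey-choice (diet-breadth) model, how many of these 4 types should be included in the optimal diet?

1

Rank by E/h (kJ/s): earthworms 2.99, ant pupae 1.68, leatherjackets 0.907, wireworms 0.253. Include each in turn until the next type's E/h falls below the running intake rate.
Rate on top 1: 2.406. ant pupae: 1.68 < 2.406 → exclude; stop.
Optimal diet: earthworms — 1 of 4 types.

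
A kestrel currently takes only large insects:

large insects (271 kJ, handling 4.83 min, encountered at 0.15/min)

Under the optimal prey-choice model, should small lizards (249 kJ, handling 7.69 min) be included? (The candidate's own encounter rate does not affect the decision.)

Intake rate on the current diet: R = (0.15×271) / (1 + 0.15×4.83) = 40.65/1.724 = 23.57 kJ/min.
small lizards: E/h = 249/7.69 = 32.38 kJ/min.
32.38 > 23.57, so adding small lizards raises the average — include it.

Yes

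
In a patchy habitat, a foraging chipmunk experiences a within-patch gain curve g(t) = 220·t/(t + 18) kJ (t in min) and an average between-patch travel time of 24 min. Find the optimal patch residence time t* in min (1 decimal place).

Optimal t* satisfies g'(t*) = g(t*)/(T + t*).
g'(t) = 220·18/(t + 18)². Setting 220·18/(t+18)² = 220t/[(t+18)(24+t)] gives 18(24+t) = t(t+18), so t² = 18×24 = 432.
t* = √432 = 20.78 min.

20.8 min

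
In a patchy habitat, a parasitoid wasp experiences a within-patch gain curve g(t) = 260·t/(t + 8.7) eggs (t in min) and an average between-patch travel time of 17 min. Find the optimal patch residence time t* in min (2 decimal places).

12.16 min

Maximise g(t)/(T+t): set derivative to zero → g'(t)(T+t) = g(t).
g'(t) = 260·8.7/(t + 8.7)². Setting 260·8.7/(t+8.7)² = 260t/[(t+8.7)(17+t)] gives 8.7(17+t) = t(t+8.7), so t² = 8.7×17 = 147.9.
t* = √147.9 = 12.16 min.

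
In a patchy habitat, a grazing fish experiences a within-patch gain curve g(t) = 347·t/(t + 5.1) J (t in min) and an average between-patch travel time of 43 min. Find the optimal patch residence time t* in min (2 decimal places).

14.81 min

By the marginal value theorem, leave when the instantaneous gain rate g'(t) equals the habitat-wide average g(t)/(T + t).
g'(t) = 347·5.1/(t + 5.1)². Setting 347·5.1/(t+5.1)² = 347t/[(t+5.1)(43+t)] gives 5.1(43+t) = t(t+5.1), so t² = 5.1×43 = 219.3.
t* = √219.3 = 14.81 min.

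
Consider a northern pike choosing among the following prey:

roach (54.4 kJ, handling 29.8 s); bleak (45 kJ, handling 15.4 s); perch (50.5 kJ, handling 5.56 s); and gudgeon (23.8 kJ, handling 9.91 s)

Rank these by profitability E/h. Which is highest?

In descending order of E/h:
perch: 50.5/5.56 = 9.08 kJ/s
bleak: 45/15.4 = 2.92 kJ/s
gudgeon: 23.8/9.91 = 2.4 kJ/s
roach: 54.4/29.8 = 1.83 kJ/s

perch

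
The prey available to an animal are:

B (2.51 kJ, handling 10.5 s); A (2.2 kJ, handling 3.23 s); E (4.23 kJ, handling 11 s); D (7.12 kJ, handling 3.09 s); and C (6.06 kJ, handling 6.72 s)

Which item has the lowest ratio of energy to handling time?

B

In descending order of E/h:
D: 7.12/3.09 = 2.3 kJ/s
C: 6.06/6.72 = 0.902 kJ/s
A: 2.2/3.23 = 0.681 kJ/s
E: 4.23/11 = 0.385 kJ/s
B: 2.51/10.5 = 0.239 kJ/s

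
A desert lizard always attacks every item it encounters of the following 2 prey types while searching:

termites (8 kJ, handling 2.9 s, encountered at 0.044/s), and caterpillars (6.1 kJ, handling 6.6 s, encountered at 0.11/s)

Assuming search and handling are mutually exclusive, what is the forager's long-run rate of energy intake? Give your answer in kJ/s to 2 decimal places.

0.55 kJ/s

R = (0.044×8 + 0.11×6.1) / (1 + 0.044×2.9 + 0.11×6.6) = 1.023/1.854 = 0.5519 kJ/s.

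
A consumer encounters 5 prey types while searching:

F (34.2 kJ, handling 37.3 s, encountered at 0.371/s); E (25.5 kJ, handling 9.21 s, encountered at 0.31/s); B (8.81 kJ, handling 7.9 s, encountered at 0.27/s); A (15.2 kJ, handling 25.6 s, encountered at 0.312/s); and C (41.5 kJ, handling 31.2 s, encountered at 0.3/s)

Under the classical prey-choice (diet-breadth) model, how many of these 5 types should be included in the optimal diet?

E/h in descending order: E 2.77, C 1.33, B 1.12, F 0.917, A 0.594 kJ/s. The optimal diet is the largest prefix of this list for which every included type satisfies E_i/h_i > R on the types above it.
Rate on top 1: 2.051. C: 1.33 < 2.051 → exclude; stop.
Optimal diet: E — 1 of 5 types.

1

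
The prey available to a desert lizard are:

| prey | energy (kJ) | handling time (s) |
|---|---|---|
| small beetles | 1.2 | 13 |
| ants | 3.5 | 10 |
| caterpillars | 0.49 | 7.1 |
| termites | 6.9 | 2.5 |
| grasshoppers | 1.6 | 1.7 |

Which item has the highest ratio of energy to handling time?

Profitability E/h (kJ/s): small beetles = 1.2/13 = 0.0923, ants = 3.5/10 = 0.35, caterpillars = 0.49/7.1 = 0.069, termites = 6.9/2.5 = 2.76, grasshoppers = 1.6/1.7 = 0.941.
Ranked: termites > grasshoppers > ants > small beetles > caterpillars.

termites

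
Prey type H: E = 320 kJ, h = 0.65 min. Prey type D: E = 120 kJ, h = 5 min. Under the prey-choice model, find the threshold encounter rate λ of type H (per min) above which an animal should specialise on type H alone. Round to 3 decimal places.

0.079 per min

At the threshold, the rate on type H alone equals the profitability of type D: λ·320/(1 + λ·0.65) = 120/5 = 24.
Rearranging, λ(320 − 24×0.65) = 24, so λ = 24/304.4 = 0.07884 per min.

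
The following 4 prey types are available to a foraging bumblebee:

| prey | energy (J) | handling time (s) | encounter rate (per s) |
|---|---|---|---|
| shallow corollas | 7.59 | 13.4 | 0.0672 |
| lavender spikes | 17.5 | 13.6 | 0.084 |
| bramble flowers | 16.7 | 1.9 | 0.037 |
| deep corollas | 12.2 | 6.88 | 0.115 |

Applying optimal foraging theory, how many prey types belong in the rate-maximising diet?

3

E/h in descending order: bramble flowers 8.79, deep corollas 1.77, lavender spikes 1.29, shallow corollas 0.566 J/s. The optimal diet is the largest prefix of this list for which every included type satisfies E_i/h_i > R on the types above it.
Rate on top 1: 0.5773. deep corollas: 1.77 > 0.5773 → include.
Rate on top 2: 1.086. lavender spikes: 1.29 > 1.086 → include.
Rate on top 3: 1.162. shallow corollas: 0.566 < 1.162 → exclude; stop.
Optimal diet: bramble flowers, deep corollas, lavender spikes — 3 of 4 types.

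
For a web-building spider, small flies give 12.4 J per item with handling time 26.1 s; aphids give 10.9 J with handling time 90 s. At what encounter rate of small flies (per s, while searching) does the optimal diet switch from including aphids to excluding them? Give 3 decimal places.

0.013 per s

Drop aphids once their profitability E₂/h₂ falls below the rate achievable on small flies alone: E₂/h₂ = λE₁/(1 + λh₁).
Solve for λ: λE₁h₂ = E₂(1 + λh₁) → λ(E₁h₂ − E₂h₁) = E₂ → λ = E₂/(E₁h₂ − E₂h₁).
λ = 10.9/(12.4×90 − 10.9×26.1) = 10.9/831.5 = 0.01311 per s.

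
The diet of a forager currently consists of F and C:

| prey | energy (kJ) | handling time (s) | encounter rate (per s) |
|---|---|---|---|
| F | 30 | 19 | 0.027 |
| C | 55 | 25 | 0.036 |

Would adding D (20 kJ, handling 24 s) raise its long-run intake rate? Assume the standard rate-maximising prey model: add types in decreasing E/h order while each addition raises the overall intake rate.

Current rate: (0.027×30 + 0.036×55)/(1 + 0.027×19 + 0.036×25) = 1.156 kJ/s.
Profitability of D: 20/24 = 0.8333 kJ/s.
0.8333 < 1.156, so adding D would lower the average — exclude it.

No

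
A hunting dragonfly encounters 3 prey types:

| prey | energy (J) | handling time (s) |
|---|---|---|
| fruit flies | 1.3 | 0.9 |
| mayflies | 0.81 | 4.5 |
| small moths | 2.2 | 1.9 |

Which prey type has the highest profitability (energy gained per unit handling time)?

Profitability E/h (J/s): fruit flies = 1.3/0.9 = 1.44, mayflies = 0.81/4.5 = 0.18, small moths = 2.2/1.9 = 1.16.
Ranked: fruit flies > small moths > mayflies.

fruit flies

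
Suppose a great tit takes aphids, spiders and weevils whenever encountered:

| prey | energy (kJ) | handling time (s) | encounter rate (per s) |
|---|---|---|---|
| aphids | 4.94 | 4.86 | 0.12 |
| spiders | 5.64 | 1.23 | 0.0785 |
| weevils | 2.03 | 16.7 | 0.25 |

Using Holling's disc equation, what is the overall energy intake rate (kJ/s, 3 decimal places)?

Energy encountered per unit search time: 0.12×4.94 + 0.0785×5.64 + 0.25×2.03 = 1.543 kJ/s.
Handling time per unit search time: 0.12×4.86 + 0.0785×1.23 + 0.25×16.7 = 4.855.
Rate = 1.543/(1 + 4.855) = 0.2636 kJ/s.

0.264 kJ/s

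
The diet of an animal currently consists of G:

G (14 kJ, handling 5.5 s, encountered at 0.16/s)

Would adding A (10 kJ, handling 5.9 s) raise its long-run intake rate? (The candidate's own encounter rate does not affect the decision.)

Yes

Intake rate on the current diet: R = (0.16×14) / (1 + 0.16×5.5) = 2.24/1.88 = 1.191 kJ/s.
A: E/h = 10/5.9 = 1.695 kJ/s.
Since 1.695 > R, including A increases the long-run rate.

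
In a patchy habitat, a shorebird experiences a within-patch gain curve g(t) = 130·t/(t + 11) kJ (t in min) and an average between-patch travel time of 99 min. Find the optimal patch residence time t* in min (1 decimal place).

33.0 min

Maximise g(t)/(T+t): set derivative to zero → g'(t)(T+t) = g(t).
g'(t) = 130·11/(t + 11)². Setting 130·11/(t+11)² = 130t/[(t+11)(99+t)] gives 11(99+t) = t(t+11), so t² = 11×99 = 1089.
t* = √1089 = 33 min.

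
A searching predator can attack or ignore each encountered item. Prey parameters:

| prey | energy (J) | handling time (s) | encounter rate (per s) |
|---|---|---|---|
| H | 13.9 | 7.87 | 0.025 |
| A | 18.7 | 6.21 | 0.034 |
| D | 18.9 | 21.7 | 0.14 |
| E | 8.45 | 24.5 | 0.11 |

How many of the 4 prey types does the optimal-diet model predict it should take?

3

Rank by E/h (J/s): A 3.01, H 1.77, D 0.871, E 0.345. Include each in turn until the next type's E/h falls below the running intake rate.
Rate on top 1: 0.525. H: 1.77 > 0.525 → include.
Rate on top 2: 0.6984. D: 0.871 > 0.6984 → include.
Rate on top 3: 0.8163. E: 0.345 < 0.8163 → exclude; stop.
Optimal diet: A, H, D — 3 of 4 types.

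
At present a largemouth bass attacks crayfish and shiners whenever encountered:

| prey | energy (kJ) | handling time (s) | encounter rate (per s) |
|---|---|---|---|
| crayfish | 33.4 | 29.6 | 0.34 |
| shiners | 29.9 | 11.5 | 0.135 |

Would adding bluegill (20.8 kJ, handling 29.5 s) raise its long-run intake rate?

On crayfish and shiners alone, R = ΣλE/(1+Σλh) = 15.39/12.62 = 1.22 kJ/s.
bluegill: E/h = 20.8/29.5 = 0.7051 kJ/s.
Since 0.7051 < R, time spent handling bluegill is better spent searching.

No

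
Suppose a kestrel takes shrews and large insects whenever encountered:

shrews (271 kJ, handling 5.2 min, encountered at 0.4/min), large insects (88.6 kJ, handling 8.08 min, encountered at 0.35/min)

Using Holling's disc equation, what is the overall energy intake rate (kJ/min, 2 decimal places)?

Energy encountered per unit search time: 0.4×271 + 0.35×88.6 = 139.4 kJ/min.
Handling time per unit search time: 0.4×5.2 + 0.35×8.08 = 4.908.
Rate = 139.4/(1 + 4.908) = 23.6 kJ/min.

23.60 kJ/min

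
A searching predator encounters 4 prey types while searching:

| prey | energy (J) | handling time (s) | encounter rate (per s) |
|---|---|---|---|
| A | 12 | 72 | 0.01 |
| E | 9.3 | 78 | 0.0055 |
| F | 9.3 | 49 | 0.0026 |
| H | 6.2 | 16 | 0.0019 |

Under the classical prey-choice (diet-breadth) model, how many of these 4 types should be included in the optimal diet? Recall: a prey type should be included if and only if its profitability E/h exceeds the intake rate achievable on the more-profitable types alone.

4

Profitabilities (E/h, J/s): H 0.388, F 0.19, A 0.167, E 0.119. Add prey in this order while the next type's profitability exceeds the intake rate on those already taken.
Rate on top 1: 0.01143. F: 0.19 > 0.01143 → include.
Rate on top 2: 0.03106. A: 0.167 > 0.03106 → include.
Rate on top 3: 0.08305. E: 0.119 > 0.08305 → include.
Optimal diet: H, F, A, E — 4 of 4 types.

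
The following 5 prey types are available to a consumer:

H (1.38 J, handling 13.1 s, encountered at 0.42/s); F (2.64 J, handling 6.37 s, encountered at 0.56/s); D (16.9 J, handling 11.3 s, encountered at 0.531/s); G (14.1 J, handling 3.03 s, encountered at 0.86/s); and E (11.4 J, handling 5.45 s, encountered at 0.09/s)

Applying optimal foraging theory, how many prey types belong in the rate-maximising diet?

E/h in descending order: G 4.65, E 2.09, D 1.5, F 0.414, H 0.105 J/s. The optimal diet is the largest prefix of this list for which every included type satisfies E_i/h_i > R on the types above it.
Rate on top 1: 3.363. E: 2.09 < 3.363 → exclude; stop.
Optimal diet: G — 1 of 5 types.

1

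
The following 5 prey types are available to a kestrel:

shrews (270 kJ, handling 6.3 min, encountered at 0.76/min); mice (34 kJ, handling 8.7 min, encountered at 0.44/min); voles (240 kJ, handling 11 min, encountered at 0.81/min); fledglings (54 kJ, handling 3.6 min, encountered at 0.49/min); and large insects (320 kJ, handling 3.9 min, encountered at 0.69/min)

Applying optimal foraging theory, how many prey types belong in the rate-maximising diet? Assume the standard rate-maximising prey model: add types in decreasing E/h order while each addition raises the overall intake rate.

1

Rank by E/h (kJ/min): large insects 82.1, shrews 42.9, voles 21.8, fledglings 15, mice 3.91. Include each in turn until the next type's E/h falls below the running intake rate.
Rate on top 1: 59.82. shrews: 42.9 < 59.82 → exclude; stop.
Optimal diet: large insects — 1 of 5 types.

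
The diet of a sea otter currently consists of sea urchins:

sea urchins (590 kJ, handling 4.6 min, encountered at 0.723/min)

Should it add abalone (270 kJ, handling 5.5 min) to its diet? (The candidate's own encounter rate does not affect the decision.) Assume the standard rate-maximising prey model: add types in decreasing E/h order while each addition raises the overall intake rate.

No

Intake rate on the current diet: R = (0.723×590) / (1 + 0.723×4.6) = 426.6/4.326 = 98.61 kJ/min.
Profitability of abalone: 270/5.5 = 49.09 kJ/min.
Since 49.09 < R, time spent handling abalone is better spent searching.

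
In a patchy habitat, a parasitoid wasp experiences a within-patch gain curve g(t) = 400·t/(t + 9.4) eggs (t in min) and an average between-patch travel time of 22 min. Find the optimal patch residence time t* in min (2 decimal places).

14.38 min

Optimal t* satisfies g'(t*) = g(t*)/(T + t*).
g'(t) = 400·9.4/(t + 9.4)². Setting 400·9.4/(t+9.4)² = 400t/[(t+9.4)(22+t)] gives 9.4(22+t) = t(t+9.4), so t² = 9.4×22 = 206.8.
t* = √206.8 = 14.38 min.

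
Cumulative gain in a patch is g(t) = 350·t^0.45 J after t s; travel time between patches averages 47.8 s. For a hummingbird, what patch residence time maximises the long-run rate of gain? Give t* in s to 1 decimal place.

39.1 s

Optimal t* satisfies g'(t*) = g(t*)/(T + t*).
g'(t) = 0.45·350·t^-0.55. Setting 0.45·350·t^-0.55 = 350·t^0.45/(47.8+t) gives 0.45(47.8+t) = t, so 0.55·t = 0.45×47.8.
t* = 0.45×47.8/0.55 = 39.11 s.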